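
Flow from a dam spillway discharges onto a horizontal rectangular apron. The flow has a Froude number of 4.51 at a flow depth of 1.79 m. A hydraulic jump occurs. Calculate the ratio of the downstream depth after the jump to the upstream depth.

Fr₁ = 4.51 (given).
From the momentum equation for a rectangular channel, y₂/y₁ = ½[√(1 + 8Fr₁²) − 1] = ½[√163.7 − 1] = 5.90.

y₂/y₁ = 5.90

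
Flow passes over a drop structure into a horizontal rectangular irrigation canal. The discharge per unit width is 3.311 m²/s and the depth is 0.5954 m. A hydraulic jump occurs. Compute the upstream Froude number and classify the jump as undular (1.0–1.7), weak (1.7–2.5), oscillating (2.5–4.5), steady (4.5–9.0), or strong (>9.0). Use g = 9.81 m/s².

V₁ = q/y₁ = 3.311/0.5954 = 5.561 m/s. Fr₁ = V₁/√(g·y₁) = 5.561/√(9.81×0.5954) = 2.301.
Fr₁ = 2.301 lies in the weak range.

Fr₁ = 2.301; weak jump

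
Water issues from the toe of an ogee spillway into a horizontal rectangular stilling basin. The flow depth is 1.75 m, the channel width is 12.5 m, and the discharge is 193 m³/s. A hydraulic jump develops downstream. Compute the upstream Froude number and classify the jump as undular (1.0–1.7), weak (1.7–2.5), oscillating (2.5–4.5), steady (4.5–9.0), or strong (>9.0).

q = Q/b = 193/12.5 = 15.4 m²/s; V₁ = q/y₁ = 8.82 m/s. Fr₁ = V₁/√(g·y₁) = 2.13.
Fr₁ = 2.13 lies in the weak range.

Fr₁ = 2.13; weak jump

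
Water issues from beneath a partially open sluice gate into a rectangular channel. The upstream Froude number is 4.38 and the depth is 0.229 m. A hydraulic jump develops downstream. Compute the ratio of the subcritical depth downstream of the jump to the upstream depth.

y₂/y₁ = 5.71

Fr₁ = 4.38 (given).
By Bélanger, y₂/y₁ = ½[√(1 + 8Fr₁²) − 1] = ½[√154.5 − 1] = 5.71.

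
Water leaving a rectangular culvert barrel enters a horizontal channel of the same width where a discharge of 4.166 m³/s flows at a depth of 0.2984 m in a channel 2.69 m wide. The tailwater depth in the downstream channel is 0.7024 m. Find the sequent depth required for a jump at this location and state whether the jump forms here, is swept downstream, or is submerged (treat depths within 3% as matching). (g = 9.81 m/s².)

q = Q/b = 4.166/2.69 = 1.549 m²/s; V₁ = q/y₁ = 5.190 m/s. Fr₁ = V₁/√(g·y₁) = 3.033.
From the momentum equation for a rectangular channel, y₂/y₁ = ½[√(1 + 8Fr₁²) − 1] = ½[√74.614 − 1] = 3.819.
y₂ = 3.819 × 0.2984 = 1.140 m.
Tailwater y_tw = 0.7024 m: y_tw < y₂, so the jump is swept downstream.

y₂ = 1.140 m; the jump is swept downstream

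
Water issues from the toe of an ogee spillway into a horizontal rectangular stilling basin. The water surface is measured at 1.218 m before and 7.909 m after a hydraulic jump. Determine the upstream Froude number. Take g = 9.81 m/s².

For a rectangular channel the momentum equation gives q² = ½·g·y₁·y₂·(y₁ + y₂) = ½×9.81×1.218×7.909×9.127 = 431.3.
q = √431.3 = 20.77 m²/s.
V₁ = q/y₁ = 17.05 m/s; Fr₁ = V₁/√(g·y₁) = 4.932.

Fr₁ = 4.932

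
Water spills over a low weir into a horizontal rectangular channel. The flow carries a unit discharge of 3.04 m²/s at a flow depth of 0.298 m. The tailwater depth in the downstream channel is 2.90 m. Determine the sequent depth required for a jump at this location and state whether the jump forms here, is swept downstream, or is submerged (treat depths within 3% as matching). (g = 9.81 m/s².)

y₂ = 2.37 m; the jump is submerged

V₁ = q/y₁ = 3.04/0.298 = 10.2 m/s. Fr₁ = V₁/√(g·y₁) = 10.2/√(9.81×0.298) = 5.97.
By Bélanger, y₂/y₁ = ½[√(1 + 8Fr₁²) − 1] = ½[√285.8 − 1] = 7.95.
y₂ = 7.95 × 0.298 = 2.37 m.
Tailwater y_tw = 2.90 m: y_tw > y₂, so the jump is submerged.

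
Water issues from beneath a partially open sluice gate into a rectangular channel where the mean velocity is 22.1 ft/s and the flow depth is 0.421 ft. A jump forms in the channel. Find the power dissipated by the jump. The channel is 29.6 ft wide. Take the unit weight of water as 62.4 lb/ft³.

P = 141 hp

Fr₁ = V₁/√(g·y₁) = 22.1/√(32.2×0.421) = 6.00.
Conjugate-depth relation: y₂/y₁ = ½[√(1 + 8Fr₁²) − 1] = ½[√289.2 − 1] = 8.00.
y₂ = 8.00 × 0.421 = 3.37 ft.
q = V₁·y₁ = 22.1 × 0.421 = 9.30 ft²/s. V₂ = q/y₂ = 9.30/3.37 = 2.76 ft/s. E₁ = y₁ + V₁²/2g = 8.01 ft; E₂ = y₂ + V₂²/2g = 3.49 ft. ΔE = E₁ − E₂ = 4.52 ft.
Q = q·b = 9.30 × 29.6 = 275 cfs. P = γ·Q·ΔE/550 = 62.4 × 275 × 4.52 / 550 = 141 hp.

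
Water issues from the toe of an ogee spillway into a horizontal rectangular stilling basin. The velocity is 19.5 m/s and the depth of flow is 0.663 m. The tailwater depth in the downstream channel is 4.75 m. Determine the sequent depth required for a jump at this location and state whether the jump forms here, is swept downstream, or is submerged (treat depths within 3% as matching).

y₂ = 6.85 m; the jump is swept downstream

Fr₁ = V₁/√(g·y₁) = 19.5/√(9.81×0.663) = 7.65.
Conjugate-depth relation: y₂/y₁ = ½[√(1 + 8Fr₁²) − 1] = ½[√468.7 − 1] = 10.3.
y₂ = 10.3 × 0.663 = 6.85 m.
Tailwater y_tw = 4.75 m: y_tw < y₂, so the jump is swept downstream.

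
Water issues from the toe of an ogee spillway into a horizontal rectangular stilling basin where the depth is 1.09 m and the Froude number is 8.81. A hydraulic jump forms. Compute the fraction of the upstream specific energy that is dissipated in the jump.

ΔE/E₁ = 0.693 (69.3%)

Fr₁ = 8.81 (given).
By Bélanger, y₂/y₁ = ½[√(1 + 8Fr₁²) − 1] = ½[√621.9 − 1] = 12.0.
y₂ = 12.0 × 1.09 = 13.0 m.
E₁ = y₁(1 + Fr₁²/2) = 1.09×(1 + 8.81²/2) = 43.4 m. ΔE = (y₂ − y₁)³/(4y₁y₂) = 30.0 m. ΔE/E₁ = 30.0/43.4 = 0.693.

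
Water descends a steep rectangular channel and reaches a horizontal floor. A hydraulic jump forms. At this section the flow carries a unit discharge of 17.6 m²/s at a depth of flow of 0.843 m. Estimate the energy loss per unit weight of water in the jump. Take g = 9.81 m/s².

V₁ = q/y₁ = 17.6/0.843 = 20.9 m/s. Fr₁ = V₁/√(g·y₁) = 20.9/√(9.81×0.843) = 7.26.
From the momentum equation for a rectangular channel, y₂/y₁ = ½[√(1 + 8Fr₁²) − 1] = ½[√422.7 − 1] = 9.78.
y₂ = 9.78 × 0.843 = 8.24 m.
V₂ = q/y₂ = 17.6/8.24 = 2.13 m/s. E₁ = y₁ + V₁²/2g = 23.1 m; E₂ = y₂ + V₂²/2g = 8.48 m. ΔE = E₁ − E₂ = 14.6 m.

ΔE = 14.6 m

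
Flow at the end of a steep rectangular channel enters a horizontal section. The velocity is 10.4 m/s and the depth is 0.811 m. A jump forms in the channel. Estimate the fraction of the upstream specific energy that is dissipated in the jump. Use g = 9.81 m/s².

ΔE/E₁ = 0.353 (35.3%)

Fr₁ = V₁/√(g·y₁) = 10.4/√(9.81×0.811) = 3.69.
Sequent-depth ratio: y₂/y₁ = ½[√(1 + 8Fr₁²) − 1] = ½[√109.8 − 1] = 4.74.
y₂ = 4.74 × 0.811 = 3.84 m.
E₁ = y₁ + V₁²/2g = 6.32 m. ΔE = (y₂ − y₁)³/(4y₁y₂) = 2.24 m. ΔE/E₁ = 2.24/6.32 = 0.353.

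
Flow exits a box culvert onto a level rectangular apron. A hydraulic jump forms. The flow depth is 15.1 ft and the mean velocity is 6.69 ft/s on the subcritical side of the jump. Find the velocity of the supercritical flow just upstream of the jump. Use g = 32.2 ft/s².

V₁ = 42.1 ft/s

Fr₂ = V₂/√(g·y₂) = 6.69/√(32.2×15.1) = 0.303.
From the momentum equation (using Fr₂), y₁/y₂ = ½[√(1 + 8Fr₂²) − 1] = ½[√1.736 − 1] = 0.159.
y₁ = 0.159 × 15.1 = 2.40 ft.
V₁ = q/y₁ = 101/2.40 = 42.1 ft/s.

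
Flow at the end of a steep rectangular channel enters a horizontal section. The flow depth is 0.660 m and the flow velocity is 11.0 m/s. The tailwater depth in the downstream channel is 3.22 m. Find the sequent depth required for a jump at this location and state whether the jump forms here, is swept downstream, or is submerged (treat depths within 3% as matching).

Fr₁ = V₁/√(g·y₁) = 11.0/√(9.81×0.660) = 4.32.
Conjugate-depth relation: y₂/y₁ = ½[√(1 + 8Fr₁²) − 1] = ½[√150.5 − 1] = 5.63.
y₂ = 5.63 × 0.660 = 3.72 m.
Tailwater y_tw = 3.22 m: y_tw < y₂, so the jump is swept downstream.

y₂ = 3.72 m; the jump is swept downstream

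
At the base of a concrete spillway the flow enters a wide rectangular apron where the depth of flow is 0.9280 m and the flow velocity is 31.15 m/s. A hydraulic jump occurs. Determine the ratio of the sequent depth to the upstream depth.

y₂/y₁ = 14.11

Fr₁ = V₁/√(g·y₁) = 31.15/√(9.81×0.9280) = 10.32.
Sequent-depth ratio: y₂/y₁ = ½[√(1 + 8Fr₁²) − 1] = ½[√853.69 − 1] = 14.11.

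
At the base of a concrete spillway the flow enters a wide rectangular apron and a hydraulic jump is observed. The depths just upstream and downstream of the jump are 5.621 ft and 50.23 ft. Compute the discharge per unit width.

q = 503.9 ft²/s

For a rectangular channel the momentum equation gives q² = ½·g·y₁·y₂·(y₁ + y₂) = ½×32.2×5.621×50.23×55.85 = 253883.
q = √253883 = 503.9 ft²/s.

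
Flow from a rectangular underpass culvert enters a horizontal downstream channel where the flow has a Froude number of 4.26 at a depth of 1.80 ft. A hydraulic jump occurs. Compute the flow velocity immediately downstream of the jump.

V₂ = 5.85 ft/s

Fr₁ = 4.26 (given).
From the momentum equation for a rectangular channel, y₂/y₁ = ½[√(1 + 8Fr₁²) − 1] = ½[√146.2 − 1] = 5.55.
y₂ = 5.55 × 1.80 = 9.98 ft.
V₁ = Fr₁·√(g·y₁) = 4.26×√(32.2×1.80) = 32.4 ft/s; q = V₁·y₁ = 58.4 ft²/s.
V₂ = q/y₂ = 58.4/9.98 = 5.85 ft/s.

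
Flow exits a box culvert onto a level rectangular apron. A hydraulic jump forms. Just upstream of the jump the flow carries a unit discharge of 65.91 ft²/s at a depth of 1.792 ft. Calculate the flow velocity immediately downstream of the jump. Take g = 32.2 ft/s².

V₁ = q/y₁ = 65.91/1.792 = 36.78 ft/s. Fr₁ = V₁/√(g·y₁) = 36.78/√(32.2×1.792) = 4.842.
Bélanger equation: y₂/y₁ = ½[√(1 + 8Fr₁²) − 1] = ½[√188.55 − 1] = 6.366.
y₂ = 6.366 × 1.792 = 11.41 ft.
V₂ = q/y₂ = 65.91/11.41 = 5.778 ft/s.

V₂ = 5.778 ft/s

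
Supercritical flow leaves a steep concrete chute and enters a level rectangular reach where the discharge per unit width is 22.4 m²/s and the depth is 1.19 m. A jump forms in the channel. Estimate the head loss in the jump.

V₁ = q/y₁ = 22.4/1.19 = 18.8 m/s. Fr₁ = V₁/√(g·y₁) = 18.8/√(9.81×1.19) = 5.51.
Bélanger equation: y₂/y₁ = ½[√(1 + 8Fr₁²) − 1] = ½[√243.8 − 1] = 7.31.
y₂ = 7.31 × 1.19 = 8.70 m.
Head loss: ΔE = (y₂ − y₁)³/(4y₁y₂) = (8.70 − 1.19)³/(4×1.19×8.70) = 423/41.4 = 10.2 m.

ΔE = 10.2 m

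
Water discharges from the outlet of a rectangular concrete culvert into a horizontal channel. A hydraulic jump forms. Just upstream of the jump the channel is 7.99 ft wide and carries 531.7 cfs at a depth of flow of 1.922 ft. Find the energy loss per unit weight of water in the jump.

ΔE = 8.932 ft

q = Q/b = 531.7/7.99 = 66.55 ft²/s; V₁ = q/y₁ = 34.62 ft/s. Fr₁ = V₁/√(g·y₁) = 4.401.
Conjugate-depth relation: y₂/y₁ = ½[√(1 + 8Fr₁²) − 1] = ½[√155.96 − 1] = 5.744.
y₂ = 5.744 × 1.922 = 11.04 ft.
Head loss: ΔE = (y₂ − y₁)³/(4y₁y₂) = (11.04 − 1.922)³/(4×1.922×11.04) = 758.1/84.88 = 8.932 ft.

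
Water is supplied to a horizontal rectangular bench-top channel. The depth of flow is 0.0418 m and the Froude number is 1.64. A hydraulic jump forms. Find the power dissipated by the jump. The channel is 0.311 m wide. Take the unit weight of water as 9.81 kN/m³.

Fr₁ = 1.64 (given).
Bélanger equation: y₂/y₁ = ½[√(1 + 8Fr₁²) − 1] = ½[√22.52 − 1] = 1.87.
y₂ = 1.87 × 0.0418 = 0.0783 m.
Head loss: ΔE = (y₂ − y₁)³/(4y₁y₂) = (0.0783 − 0.0418)³/(4×0.0418×0.0783) = 0.0000485/0.0131 = 0.00371 m.
V₁ = Fr₁·√(g·y₁) = 1.64×√(9.81×0.0418) = 1.05 m/s; q = V₁·y₁ = 0.0439 m²/s. Q = q·b = 0.0439 × 0.311 = 0.0137 m³/s. P = γ·Q·ΔE = 9.81 × 0.0137 × 0.00371 = 0.000497 kW.

P = 0.000497 kW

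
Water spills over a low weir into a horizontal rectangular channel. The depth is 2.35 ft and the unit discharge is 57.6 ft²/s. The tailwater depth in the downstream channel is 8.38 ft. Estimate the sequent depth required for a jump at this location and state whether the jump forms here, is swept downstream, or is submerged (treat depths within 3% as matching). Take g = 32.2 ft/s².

V₁ = q/y₁ = 57.6/2.35 = 24.5 ft/s. Fr₁ = V₁/√(g·y₁) = 24.5/√(32.2×2.35) = 2.82.
Bélanger equation: y₂/y₁ = ½[√(1 + 8Fr₁²) − 1] = ½[√64.51 − 1] = 3.52.
y₂ = 3.52 × 2.35 = 8.26 ft.
Tailwater y_tw = 8.38 ft: y_tw ≈ y₂, so the jump forms here.

y₂ = 8.26 ft; the jump forms here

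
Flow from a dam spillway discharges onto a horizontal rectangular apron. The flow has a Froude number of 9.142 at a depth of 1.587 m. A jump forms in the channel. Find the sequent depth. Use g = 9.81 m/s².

Fr₁ = 9.142 (given).
Conjugate-depth relation: y₂/y₁ = ½[√(1 + 8Fr₁²) − 1] = ½[√669.61 − 1] = 12.44.
y₂ = 12.44 × 1.587 = 19.74 m.

y₂ = 19.74 m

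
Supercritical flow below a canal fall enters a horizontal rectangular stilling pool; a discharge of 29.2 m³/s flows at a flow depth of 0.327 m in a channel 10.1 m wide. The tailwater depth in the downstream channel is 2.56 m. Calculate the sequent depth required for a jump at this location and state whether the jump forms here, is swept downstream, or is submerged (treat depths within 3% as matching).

q = Q/b = 29.2/10.1 = 2.89 m²/s; V₁ = q/y₁ = 8.84 m/s. Fr₁ = V₁/√(g·y₁) = 4.94.
By Bélanger, y₂/y₁ = ½[√(1 + 8Fr₁²) − 1] = ½[√195.9 − 1] = 6.50.
y₂ = 6.50 × 0.327 = 2.13 m.
Tailwater y_tw = 2.56 m: y_tw > y₂, so the jump is submerged.

y₂ = 2.13 m; the jump is submerged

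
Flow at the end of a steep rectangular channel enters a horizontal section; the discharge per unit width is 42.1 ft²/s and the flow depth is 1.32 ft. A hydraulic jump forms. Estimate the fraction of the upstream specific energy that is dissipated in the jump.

ΔE/E₁ = 0.481 (48.1%)

V₁ = q/y₁ = 42.1/1.32 = 31.9 ft/s. Fr₁ = V₁/√(g·y₁) = 31.9/√(32.2×1.32) = 4.89.
Sequent-depth ratio: y₂/y₁ = ½[√(1 + 8Fr₁²) − 1] = ½[√192.5 − 1] = 6.44.
y₂ = 6.44 × 1.32 = 8.50 ft.
E₁ = y₁ + V₁²/2g = 17.1 ft. ΔE = (y₂ − y₁)³/(4y₁y₂) = 8.24 ft. ΔE/E₁ = 8.24/17.1 = 0.481.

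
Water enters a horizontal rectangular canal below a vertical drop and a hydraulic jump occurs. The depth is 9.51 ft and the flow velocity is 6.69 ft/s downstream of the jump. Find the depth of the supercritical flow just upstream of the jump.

y₁ = 2.25 ft

Fr₂ = V₂/√(g·y₂) = 6.69/√(32.2×9.51) = 0.382.
The Bélanger relation is symmetric: y₁/y₂ = ½[√(1 + 8Fr₂²) − 1] = ½[√2.169 − 1] = 0.236.
y₁ = 0.236 × 9.51 = 2.25 ft.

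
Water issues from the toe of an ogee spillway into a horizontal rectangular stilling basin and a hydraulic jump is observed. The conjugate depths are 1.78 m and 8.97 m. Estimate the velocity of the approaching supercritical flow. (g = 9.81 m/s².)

For a rectangular channel the momentum equation gives q² = ½·g·y₁·y₂·(y₁ + y₂) = ½×9.81×1.78×8.97×10.8 = 842.
q = √842 = 29.0 m²/s.
V₁ = q/y₁ = 29.0/1.78 = 16.3 m/s.

V₁ = 16.3 m/s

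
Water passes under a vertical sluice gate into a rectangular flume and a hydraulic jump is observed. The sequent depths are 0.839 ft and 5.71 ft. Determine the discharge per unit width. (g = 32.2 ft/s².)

q = 22.5 ft²/s

For a rectangular channel the momentum equation gives q² = ½·g·y₁·y₂·(y₁ + y₂) = ½×32.2×0.839×5.71×6.55 = 505.
q = √505 = 22.5 ft²/s.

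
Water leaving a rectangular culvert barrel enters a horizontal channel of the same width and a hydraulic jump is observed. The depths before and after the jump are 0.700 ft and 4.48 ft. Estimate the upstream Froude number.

Fr₁ = 4.87

For a rectangular channel the momentum equation gives q² = ½·g·y₁·y₂·(y₁ + y₂) = ½×32.2×0.700×4.48×5.18 = 262.
q = √262 = 16.2 ft²/s.
V₁ = q/y₁ = 23.1 ft/s; Fr₁ = V₁/√(g·y₁) = 4.87.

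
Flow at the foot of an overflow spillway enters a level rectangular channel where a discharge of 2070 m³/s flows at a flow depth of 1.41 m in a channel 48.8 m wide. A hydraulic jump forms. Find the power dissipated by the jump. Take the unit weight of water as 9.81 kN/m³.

P = 643993 kW

q = Q/b = 2070/48.8 = 42.4 m²/s; V₁ = q/y₁ = 30.1 m/s. Fr₁ = V₁/√(g·y₁) = 8.09.
Conjugate-depth relation: y₂/y₁ = ½[√(1 + 8Fr₁²) − 1] = ½[√524.4 − 1] = 11.0.
y₂ = 11.0 × 1.41 = 15.4 m.
V₂ = q/y₂ = 42.4/15.4 = 2.75 m/s. E₁ = y₁ + V₁²/2g = 47.5 m; E₂ = y₂ + V₂²/2g = 15.8 m. ΔE = E₁ − E₂ = 31.7 m.
P = γ·Q·ΔE = 9.81 × 2070 × 31.7 = 643993 kW.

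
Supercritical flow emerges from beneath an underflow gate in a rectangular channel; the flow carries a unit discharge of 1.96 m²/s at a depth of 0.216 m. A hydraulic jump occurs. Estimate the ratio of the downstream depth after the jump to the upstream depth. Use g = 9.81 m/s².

y₂/y₁ = 8.33

V₁ = q/y₁ = 1.96/0.216 = 9.07 m/s. Fr₁ = V₁/√(g·y₁) = 9.07/√(9.81×0.216) = 6.23.
Sequent-depth ratio: y₂/y₁ = ½[√(1 + 8Fr₁²) − 1] = ½[√311.9 − 1] = 8.33.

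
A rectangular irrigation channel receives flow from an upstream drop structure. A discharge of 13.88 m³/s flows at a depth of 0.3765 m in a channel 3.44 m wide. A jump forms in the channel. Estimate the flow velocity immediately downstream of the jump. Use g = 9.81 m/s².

q = Q/b = 13.88/3.44 = 4.035 m²/s; V₁ = q/y₁ = 10.72 m/s. Fr₁ = V₁/√(g·y₁) = 5.576.
By Bélanger, y₂/y₁ = ½[√(1 + 8Fr₁²) − 1] = ½[√249.76 − 1] = 7.402.
y₂ = 7.402 × 0.3765 = 2.787 m.
V₂ = q/y₂ = 4.035/2.787 = 1.448 m/s.

V₂ = 1.448 m/s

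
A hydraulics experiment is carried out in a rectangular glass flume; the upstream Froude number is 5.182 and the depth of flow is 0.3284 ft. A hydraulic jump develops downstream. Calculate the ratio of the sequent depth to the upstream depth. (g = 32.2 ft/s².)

y₂/y₁ = 6.845

Fr₁ = 5.182 (given).
Bélanger equation: y₂/y₁ = ½[√(1 + 8Fr₁²) − 1] = ½[√215.82 − 1] = 6.845.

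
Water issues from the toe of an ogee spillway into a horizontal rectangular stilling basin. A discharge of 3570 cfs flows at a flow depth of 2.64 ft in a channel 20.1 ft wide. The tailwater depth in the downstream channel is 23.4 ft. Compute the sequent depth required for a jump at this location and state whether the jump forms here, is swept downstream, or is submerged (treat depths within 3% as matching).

y₂ = 26.0 ft; the jump is swept downstream

q = Q/b = 3570/20.1 = 178 ft²/s; V₁ = q/y₁ = 67.3 ft/s. Fr₁ = V₁/√(g·y₁) = 7.30.
Conjugate-depth relation: y₂/y₁ = ½[√(1 + 8Fr₁²) − 1] = ½[√427.0 − 1] = 9.83.
y₂ = 9.83 × 2.64 = 26.0 ft.
Tailwater y_tw = 23.4 ft: y_tw < y₂, so the jump is swept downstream.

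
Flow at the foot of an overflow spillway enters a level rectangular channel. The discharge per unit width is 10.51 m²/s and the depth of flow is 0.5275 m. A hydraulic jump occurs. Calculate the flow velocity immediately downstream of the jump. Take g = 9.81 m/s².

V₁ = q/y₁ = 10.51/0.5275 = 19.92 m/s. Fr₁ = V₁/√(g·y₁) = 19.92/√(9.81×0.5275) = 8.759.
Bélanger equation: y₂/y₁ = ½[√(1 + 8Fr₁²) − 1] = ½[√614.70 − 1] = 11.90.
y₂ = 11.90 × 0.5275 = 6.275 m.
V₂ = q/y₂ = 10.51/6.275 = 1.675 m/s.

V₂ = 1.675 m/s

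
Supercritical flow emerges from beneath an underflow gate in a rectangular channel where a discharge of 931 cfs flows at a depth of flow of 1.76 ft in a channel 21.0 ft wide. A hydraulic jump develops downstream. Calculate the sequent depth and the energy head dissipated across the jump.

q = Q/b = 931/21.0 = 44.3 ft²/s; V₁ = q/y₁ = 25.2 ft/s. Fr₁ = V₁/√(g·y₁) = 3.35.
Sequent-depth ratio: y₂/y₁ = ½[√(1 + 8Fr₁²) − 1] = ½[√90.57 − 1] = 4.26.
y₂ = 4.26 × 1.76 = 7.49 ft.
Head loss: ΔE = (y₂ − y₁)³/(4y₁y₂) = (7.49 − 1.76)³/(4×1.76×7.49) = 189/52.8 = 3.57 ft.

y₂ = 7.49 ft; ΔE = 3.57 ft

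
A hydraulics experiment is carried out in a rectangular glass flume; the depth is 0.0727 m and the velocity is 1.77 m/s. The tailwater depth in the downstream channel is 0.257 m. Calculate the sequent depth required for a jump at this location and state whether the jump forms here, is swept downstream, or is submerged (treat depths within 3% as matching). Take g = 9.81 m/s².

y₂ = 0.182 m; the jump is submerged

Fr₁ = V₁/√(g·y₁) = 1.77/√(9.81×0.0727) = 2.10.
Bélanger equation: y₂/y₁ = ½[√(1 + 8Fr₁²) − 1] = ½[√36.14 − 1] = 2.51.
y₂ = 2.51 × 0.0727 = 0.182 m.
Tailwater y_tw = 0.257 m: y_tw > y₂, so the jump is submerged.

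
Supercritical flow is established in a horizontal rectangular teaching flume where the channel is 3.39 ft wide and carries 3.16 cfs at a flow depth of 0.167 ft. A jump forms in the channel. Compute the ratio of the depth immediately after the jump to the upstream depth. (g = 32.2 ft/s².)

y₂/y₁ = 2.94

q = Q/b = 3.16/3.39 = 0.932 ft²/s; V₁ = q/y₁ = 5.58 ft/s. Fr₁ = V₁/√(g·y₁) = 2.41.
By Bélanger, y₂/y₁ = ½[√(1 + 8Fr₁²) − 1] = ½[√47.35 − 1] = 2.94.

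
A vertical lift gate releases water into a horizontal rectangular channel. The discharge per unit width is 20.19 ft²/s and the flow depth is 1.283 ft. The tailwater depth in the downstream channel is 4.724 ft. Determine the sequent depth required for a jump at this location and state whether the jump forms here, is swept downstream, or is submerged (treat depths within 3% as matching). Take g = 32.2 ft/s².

V₁ = q/y₁ = 20.19/1.283 = 15.74 ft/s. Fr₁ = V₁/√(g·y₁) = 15.74/√(32.2×1.283) = 2.448.
From the momentum equation for a rectangular channel, y₂/y₁ = ½[√(1 + 8Fr₁²) − 1] = ½[√48.954 − 1] = 2.998.
y₂ = 2.998 × 1.283 = 3.847 ft.
Tailwater y_tw = 4.724 ft: y_tw > y₂, so the jump is submerged.

y₂ = 3.847 ft; the jump is submerged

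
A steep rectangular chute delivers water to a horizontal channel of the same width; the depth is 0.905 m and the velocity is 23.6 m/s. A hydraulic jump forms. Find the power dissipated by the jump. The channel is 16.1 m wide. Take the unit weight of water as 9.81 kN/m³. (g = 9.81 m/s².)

P = 65274 kW

Fr₁ = V₁/√(g·y₁) = 23.6/√(9.81×0.905) = 7.92.
Bélanger equation: y₂/y₁ = ½[√(1 + 8Fr₁²) − 1] = ½[√502.9 − 1] = 10.7.
y₂ = 10.7 × 0.905 = 9.69 m.
Head loss: ΔE = (y₂ − y₁)³/(4y₁y₂) = (9.69 − 0.905)³/(4×0.905×9.69) = 679/35.1 = 19.4 m.
q = V₁·y₁ = 23.6 × 0.905 = 21.4 m²/s. Q = q·b = 21.4 × 16.1 = 344 m³/s. P = γ·Q·ΔE = 9.81 × 344 × 19.4 = 65274 kW.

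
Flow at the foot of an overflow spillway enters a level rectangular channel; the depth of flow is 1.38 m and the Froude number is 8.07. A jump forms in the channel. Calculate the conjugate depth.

Fr₁ = 8.07 (given).
Bélanger equation: y₂/y₁ = ½[√(1 + 8Fr₁²) − 1] = ½[√522.0 − 1] = 10.9.
y₂ = 10.9 × 1.38 = 15.1 m.

y₂ = 15.1 m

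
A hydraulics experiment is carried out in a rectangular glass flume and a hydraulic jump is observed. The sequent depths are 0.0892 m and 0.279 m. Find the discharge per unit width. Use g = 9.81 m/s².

For a rectangular channel the momentum equation gives q² = ½·g·y₁·y₂·(y₁ + y₂) = ½×9.81×0.0892×0.279×0.368 = 0.0449.
q = √0.0449 = 0.212 m²/s.

q = 0.212 m²/s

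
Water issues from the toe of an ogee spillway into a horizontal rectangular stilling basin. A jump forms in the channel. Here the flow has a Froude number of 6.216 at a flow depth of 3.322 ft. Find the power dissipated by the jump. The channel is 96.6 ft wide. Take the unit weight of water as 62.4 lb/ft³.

Fr₁ = 6.216 (given).
Conjugate-depth relation: y₂/y₁ = ½[√(1 + 8Fr₁²) − 1] = ½[√310.11 − 1] = 8.305.
y₂ = 8.305 × 3.322 = 27.59 ft.
Head loss: ΔE = (y₂ − y₁)³/(4y₁y₂) = (27.59 − 3.322)³/(4×3.322×27.59) = 14291/366.6 = 38.98 ft.
V₁ = Fr₁·√(g·y₁) = 6.216×√(32.2×3.322) = 64.29 ft/s; q = V₁·y₁ = 213.6 ft²/s. Q = q·b = 213.6 × 96.6 = 20631 cfs. P = γ·Q·ΔE/550 = 62.4 × 20631 × 38.98 / 550 = 91242 hp.

P = 91242 hp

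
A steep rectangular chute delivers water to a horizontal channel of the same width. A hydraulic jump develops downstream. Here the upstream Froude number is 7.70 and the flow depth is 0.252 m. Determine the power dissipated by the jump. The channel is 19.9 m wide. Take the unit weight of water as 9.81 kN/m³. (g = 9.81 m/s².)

P = 2997 kW

Fr₁ = 7.70 (given).
Conjugate-depth relation: y₂/y₁ = ½[√(1 + 8Fr₁²) − 1] = ½[√475.3 − 1] = 10.4.
y₂ = 10.4 × 0.252 = 2.62 m.
V₁ = Fr₁·√(g·y₁) = 7.70×√(9.81×0.252) = 12.1 m/s; q = V₁·y₁ = 3.05 m²/s. V₂ = q/y₂ = 3.05/2.62 = 1.16 m/s. E₁ = y₁ + V₁²/2g = 7.72 m; E₂ = y₂ + V₂²/2g = 2.69 m. ΔE = E₁ − E₂ = 5.03 m.
Q = q·b = 3.05 × 19.9 = 60.7 m³/s. P = γ·Q·ΔE = 9.81 × 60.7 × 5.03 = 2997 kW.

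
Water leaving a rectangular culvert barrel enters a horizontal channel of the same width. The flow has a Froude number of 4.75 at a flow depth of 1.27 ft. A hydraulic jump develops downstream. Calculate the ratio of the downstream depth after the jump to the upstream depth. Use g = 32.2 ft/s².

Fr₁ = 4.75 (given).
By Bélanger, y₂/y₁ = ½[√(1 + 8Fr₁²) − 1] = ½[√181.5 − 1] = 6.24.

y₂/y₁ = 6.24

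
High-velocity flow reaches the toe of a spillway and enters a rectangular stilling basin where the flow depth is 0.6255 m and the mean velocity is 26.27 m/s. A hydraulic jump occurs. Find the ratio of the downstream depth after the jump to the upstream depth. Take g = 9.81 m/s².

Fr₁ = V₁/√(g·y₁) = 26.27/√(9.81×0.6255) = 10.61.
Bélanger equation: y₂/y₁ = ½[√(1 + 8Fr₁²) − 1] = ½[√900.73 − 1] = 14.51.

y₂/y₁ = 14.51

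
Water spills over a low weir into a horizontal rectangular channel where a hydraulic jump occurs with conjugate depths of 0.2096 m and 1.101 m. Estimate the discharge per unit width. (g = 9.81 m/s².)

q = 1.218 m²/s

For a rectangular channel the momentum equation gives q² = ½·g·y₁·y₂·(y₁ + y₂) = ½×9.81×0.2096×1.101×1.311 = 1.484.
q = √1.484 = 1.218 m²/s.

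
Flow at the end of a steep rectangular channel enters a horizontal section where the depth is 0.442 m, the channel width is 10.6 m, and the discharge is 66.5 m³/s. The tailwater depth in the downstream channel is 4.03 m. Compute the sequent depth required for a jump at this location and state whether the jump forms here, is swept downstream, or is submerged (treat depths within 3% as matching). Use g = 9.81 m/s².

y₂ = 4.05 m; the jump forms here

q = Q/b = 66.5/10.6 = 6.27 m²/s; V₁ = q/y₁ = 14.2 m/s. Fr₁ = V₁/√(g·y₁) = 6.82.
From the momentum equation for a rectangular channel, y₂/y₁ = ½[√(1 + 8Fr₁²) − 1] = ½[√372.7 − 1] = 9.15.
y₂ = 9.15 × 0.442 = 4.05 m.
Tailwater y_tw = 4.03 m: y_tw ≈ y₂, so the jump forms here.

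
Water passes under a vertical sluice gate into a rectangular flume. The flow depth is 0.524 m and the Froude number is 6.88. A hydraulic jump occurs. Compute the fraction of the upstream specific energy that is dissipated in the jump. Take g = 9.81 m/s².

Fr₁ = 6.88 (given).
Sequent-depth ratio: y₂/y₁ = ½[√(1 + 8Fr₁²) − 1] = ½[√379.7 − 1] = 9.24.
y₂ = 9.24 × 0.524 = 4.84 m.
E₁ = y₁(1 + Fr₁²/2) = 0.524×(1 + 6.88²/2) = 12.9 m. ΔE = (y₂ − y₁)³/(4y₁y₂) = 7.94 m. ΔE/E₁ = 7.94/12.9 = 0.614.

ΔE/E₁ = 0.614 (61.4%)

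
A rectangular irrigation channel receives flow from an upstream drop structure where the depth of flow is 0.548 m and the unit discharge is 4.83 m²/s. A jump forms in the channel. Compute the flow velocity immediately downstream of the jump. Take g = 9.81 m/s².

V₁ = q/y₁ = 4.83/0.548 = 8.81 m/s. Fr₁ = V₁/√(g·y₁) = 8.81/√(9.81×0.548) = 3.80.
Sequent-depth ratio: y₂/y₁ = ½[√(1 + 8Fr₁²) − 1] = ½[√116.6 − 1] = 4.90.
y₂ = 4.90 × 0.548 = 2.68 m.
V₂ = q/y₂ = 4.83/2.68 = 1.80 m/s.

V₂ = 1.80 m/s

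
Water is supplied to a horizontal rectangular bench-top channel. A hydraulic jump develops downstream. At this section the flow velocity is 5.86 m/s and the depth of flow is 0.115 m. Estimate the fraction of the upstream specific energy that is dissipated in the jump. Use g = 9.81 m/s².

Fr₁ = V₁/√(g·y₁) = 5.86/√(9.81×0.115) = 5.52.
Bélanger equation: y₂/y₁ = ½[√(1 + 8Fr₁²) − 1] = ½[√244.5 − 1] = 7.32.
y₂ = 7.32 × 0.115 = 0.842 m.
E₁ = y₁ + V₁²/2g = 1.87 m. ΔE = (y₂ − y₁)³/(4y₁y₂) = 0.991 m. ΔE/E₁ = 0.991/1.87 = 0.531.

ΔE/E₁ = 0.531 (53.1%)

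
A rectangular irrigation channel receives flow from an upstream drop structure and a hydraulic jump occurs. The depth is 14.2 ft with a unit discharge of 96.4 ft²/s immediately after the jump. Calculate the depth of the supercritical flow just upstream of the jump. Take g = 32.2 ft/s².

V₂ = q/y₂ = 96.4/14.2 = 6.79 ft/s; Fr₂ = V₂/√(g·y₂) = 0.317.
From the momentum equation (using Fr₂), y₁/y₂ = ½[√(1 + 8Fr₂²) − 1] = ½[√1.806 − 1] = 0.172.
y₁ = 0.172 × 14.2 = 2.44 ft.

y₁ = 2.44 ft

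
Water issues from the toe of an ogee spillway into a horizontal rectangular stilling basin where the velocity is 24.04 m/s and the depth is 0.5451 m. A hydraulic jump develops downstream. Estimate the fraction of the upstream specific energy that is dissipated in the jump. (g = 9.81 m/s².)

ΔE/E₁ = 0.737 (73.7%)

Fr₁ = V₁/√(g·y₁) = 24.04/√(9.81×0.5451) = 10.40.
Conjugate-depth relation: y₂/y₁ = ½[√(1 + 8Fr₁²) − 1] = ½[√865.60 − 1] = 14.21.
y₂ = 14.21 × 0.5451 = 7.746 m.
E₁ = y₁ + V₁²/2g = 30.00 m. ΔE = (y₂ − y₁)³/(4y₁y₂) = 22.11 m. ΔE/E₁ = 22.11/30.00 = 0.737.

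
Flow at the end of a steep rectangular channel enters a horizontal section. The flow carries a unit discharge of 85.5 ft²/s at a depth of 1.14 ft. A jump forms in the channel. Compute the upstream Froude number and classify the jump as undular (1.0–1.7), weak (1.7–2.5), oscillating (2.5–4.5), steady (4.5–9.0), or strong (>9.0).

V₁ = q/y₁ = 85.5/1.14 = 75.0 ft/s. Fr₁ = V₁/√(g·y₁) = 75.0/√(32.2×1.14) = 12.4.
Fr₁ = 12.4 lies in the strong range.

Fr₁ = 12.4; strong jump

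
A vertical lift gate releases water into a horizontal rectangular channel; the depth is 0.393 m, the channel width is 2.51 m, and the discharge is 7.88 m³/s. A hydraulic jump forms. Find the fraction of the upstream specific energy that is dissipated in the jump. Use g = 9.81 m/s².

q = Q/b = 7.88/2.51 = 3.14 m²/s; V₁ = q/y₁ = 7.99 m/s. Fr₁ = V₁/√(g·y₁) = 4.07.
Sequent-depth ratio: y₂/y₁ = ½[√(1 + 8Fr₁²) − 1] = ½[√133.4 − 1] = 5.28.
y₂ = 5.28 × 0.393 = 2.07 m.
E₁ = y₁ + V₁²/2g = 3.65 m. ΔE = (y₂ − y₁)³/(4y₁y₂) = 1.46 m. ΔE/E₁ = 1.46/3.65 = 0.399.

ΔE/E₁ = 0.399 (39.9%)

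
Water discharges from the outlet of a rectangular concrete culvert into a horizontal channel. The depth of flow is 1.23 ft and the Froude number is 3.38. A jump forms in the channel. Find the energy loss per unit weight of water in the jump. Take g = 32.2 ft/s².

ΔE = 2.58 ft

Fr₁ = 3.38 (given).
Sequent-depth ratio: y₂/y₁ = ½[√(1 + 8Fr₁²) − 1] = ½[√92.40 − 1] = 4.31.
y₂ = 4.31 × 1.23 = 5.30 ft.
Head loss: ΔE = (y₂ − y₁)³/(4y₁y₂) = (5.30 − 1.23)³/(4×1.23×5.30) = 67.2/26.1 = 2.58 ft.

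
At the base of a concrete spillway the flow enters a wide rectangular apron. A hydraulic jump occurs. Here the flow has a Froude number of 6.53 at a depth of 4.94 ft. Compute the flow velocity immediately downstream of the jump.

V₂ = 9.41 ft/s

Fr₁ = 6.53 (given).
Sequent-depth ratio: y₂/y₁ = ½[√(1 + 8Fr₁²) − 1] = ½[√342.1 − 1] = 8.75.
y₂ = 8.75 × 4.94 = 43.2 ft.
V₁ = Fr₁·√(g·y₁) = 6.53×√(32.2×4.94) = 82.4 ft/s; q = V₁·y₁ = 407 ft²/s.
V₂ = q/y₂ = 407/43.2 = 9.41 ft/s.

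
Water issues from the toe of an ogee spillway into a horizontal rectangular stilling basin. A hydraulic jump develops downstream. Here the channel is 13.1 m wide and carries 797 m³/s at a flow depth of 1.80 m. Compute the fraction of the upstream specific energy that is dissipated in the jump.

ΔE/E₁ = 0.665 (66.5%)

q = Q/b = 797/13.1 = 60.8 m²/s; V₁ = q/y₁ = 33.8 m/s. Fr₁ = V₁/√(g·y₁) = 8.04.
Conjugate-depth relation: y₂/y₁ = ½[√(1 + 8Fr₁²) − 1] = ½[√518.6 − 1] = 10.9.
y₂ = 10.9 × 1.80 = 19.6 m.
E₁ = y₁ + V₁²/2g = 60.0 m. ΔE = (y₂ − y₁)³/(4y₁y₂) = 39.9 m. ΔE/E₁ = 39.9/60.0 = 0.665.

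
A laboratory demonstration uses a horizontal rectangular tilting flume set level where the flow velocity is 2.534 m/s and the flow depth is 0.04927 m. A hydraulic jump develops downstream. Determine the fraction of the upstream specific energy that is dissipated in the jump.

Fr₁ = V₁/√(g·y₁) = 2.534/√(9.81×0.04927) = 3.645.
By Bélanger, y₂/y₁ = ½[√(1 + 8Fr₁²) − 1] = ½[√107.28 − 1] = 4.679.
y₂ = 4.679 × 0.04927 = 0.2305 m.
E₁ = y₁ + V₁²/2g = 0.3765 m. ΔE = (y₂ − y₁)³/(4y₁y₂) = 0.1311 m. ΔE/E₁ = 0.1311/0.3765 = 0.348.

ΔE/E₁ = 0.348 (34.8%)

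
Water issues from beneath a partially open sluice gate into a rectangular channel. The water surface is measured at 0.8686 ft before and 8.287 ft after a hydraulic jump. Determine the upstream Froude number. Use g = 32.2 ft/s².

Fr₁ = 7.091

For a rectangular channel the momentum equation gives q² = ½·g·y₁·y₂·(y₁ + y₂) = ½×32.2×0.8686×8.287×9.156 = 1061.
q = √1061 = 32.57 ft²/s.
V₁ = q/y₁ = 37.50 ft/s; Fr₁ = V₁/√(g·y₁) = 7.091.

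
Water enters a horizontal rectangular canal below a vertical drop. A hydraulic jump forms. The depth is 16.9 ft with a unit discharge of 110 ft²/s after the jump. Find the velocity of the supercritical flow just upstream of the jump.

V₁ = 47.5 ft/s

V₂ = q/y₂ = 110/16.9 = 6.51 ft/s; Fr₂ = V₂/√(g·y₂) = 0.279.
Applying the sequent-depth relation in reverse, y₁/y₂ = ½[√(1 + 8Fr₂²) − 1] = ½[√1.623 − 1] = 0.137.
y₁ = 0.137 × 16.9 = 2.31 ft.
V₁ = q/y₁ = 110/2.31 = 47.5 ft/s.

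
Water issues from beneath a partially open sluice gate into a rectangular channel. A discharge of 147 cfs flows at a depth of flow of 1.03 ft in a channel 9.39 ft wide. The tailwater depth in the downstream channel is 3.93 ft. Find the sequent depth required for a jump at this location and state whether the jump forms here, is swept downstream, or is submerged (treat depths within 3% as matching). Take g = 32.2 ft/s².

y₂ = 3.36 ft; the jump is submerged

q = Q/b = 147/9.39 = 15.7 ft²/s; V₁ = q/y₁ = 15.2 ft/s. Fr₁ = V₁/√(g·y₁) = 2.64.
By Bélanger, y₂/y₁ = ½[√(1 + 8Fr₁²) − 1] = ½[√56.72 − 1] = 3.27.
y₂ = 3.27 × 1.03 = 3.36 ft.
Tailwater y_tw = 3.93 ft: y_tw > y₂, so the jump is submerged.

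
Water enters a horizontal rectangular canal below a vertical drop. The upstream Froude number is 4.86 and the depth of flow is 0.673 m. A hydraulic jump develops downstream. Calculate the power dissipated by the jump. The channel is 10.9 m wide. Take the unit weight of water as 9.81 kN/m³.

P = 3707 kW

Fr₁ = 4.86 (given).
By Bélanger, y₂/y₁ = ½[√(1 + 8Fr₁²) − 1] = ½[√190.0 − 1] = 6.39.
y₂ = 6.39 × 0.673 = 4.30 m.
V₁ = Fr₁·√(g·y₁) = 4.86×√(9.81×0.673) = 12.5 m/s; q = V₁·y₁ = 8.40 m²/s. V₂ = q/y₂ = 8.40/4.30 = 1.95 m/s. E₁ = y₁ + V₁²/2g = 8.62 m; E₂ = y₂ + V₂²/2g = 4.50 m. ΔE = E₁ − E₂ = 4.13 m.
Q = q·b = 8.40 × 10.9 = 91.6 m³/s. P = γ·Q·ΔE = 9.81 × 91.6 × 4.13 = 3707 kW.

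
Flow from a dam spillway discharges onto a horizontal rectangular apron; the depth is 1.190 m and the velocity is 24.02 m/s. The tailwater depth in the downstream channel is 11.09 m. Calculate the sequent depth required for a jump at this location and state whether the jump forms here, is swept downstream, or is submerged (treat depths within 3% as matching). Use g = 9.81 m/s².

Fr₁ = V₁/√(g·y₁) = 24.02/√(9.81×1.190) = 7.030.
Sequent-depth ratio: y₂/y₁ = ½[√(1 + 8Fr₁²) − 1] = ½[√396.38 − 1] = 9.455.
y₂ = 9.455 × 1.190 = 11.25 m.
Tailwater y_tw = 11.09 m: y_tw ≈ y₂, so the jump forms here.

y₂ = 11.25 m; the jump forms here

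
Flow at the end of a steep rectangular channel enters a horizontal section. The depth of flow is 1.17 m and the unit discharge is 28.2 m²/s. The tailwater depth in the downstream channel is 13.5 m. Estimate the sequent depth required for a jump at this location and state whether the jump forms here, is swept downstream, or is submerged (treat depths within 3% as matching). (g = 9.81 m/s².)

y₂ = 11.2 m; the jump is submerged

V₁ = q/y₁ = 28.2/1.17 = 24.1 m/s. Fr₁ = V₁/√(g·y₁) = 24.1/√(9.81×1.17) = 7.11.
Conjugate-depth relation: y₂/y₁ = ½[√(1 + 8Fr₁²) − 1] = ½[√405.9 − 1] = 9.57.
y₂ = 9.57 × 1.17 = 11.2 m.
Tailwater y_tw = 13.5 m: y_tw > y₂, so the jump is submerged.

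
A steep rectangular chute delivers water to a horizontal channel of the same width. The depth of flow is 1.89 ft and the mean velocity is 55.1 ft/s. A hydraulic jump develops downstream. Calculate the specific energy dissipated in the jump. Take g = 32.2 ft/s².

ΔE = 30.6 ft

Fr₁ = V₁/√(g·y₁) = 55.1/√(32.2×1.89) = 7.06.
Bélanger equation: y₂/y₁ = ½[√(1 + 8Fr₁²) − 1] = ½[√400.1 − 1] = 9.50.
y₂ = 9.50 × 1.89 = 18.0 ft.
Head loss: ΔE = (y₂ − y₁)³/(4y₁y₂) = (18.0 − 1.89)³/(4×1.89×18.0) = 4148/136 = 30.6 ft.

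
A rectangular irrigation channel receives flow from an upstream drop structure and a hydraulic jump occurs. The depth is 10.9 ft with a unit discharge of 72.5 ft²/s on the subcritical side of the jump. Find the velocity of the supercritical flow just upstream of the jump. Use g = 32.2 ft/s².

V₂ = q/y₂ = 72.5/10.9 = 6.65 ft/s; Fr₂ = V₂/√(g·y₂) = 0.355.
From the momentum equation (using Fr₂), y₁/y₂ = ½[√(1 + 8Fr₂²) − 1] = ½[√2.008 − 1] = 0.209.
y₁ = 0.209 × 10.9 = 2.27 ft.
V₁ = q/y₁ = 72.5/2.27 = 31.9 ft/s.

V₁ = 31.9 ft/s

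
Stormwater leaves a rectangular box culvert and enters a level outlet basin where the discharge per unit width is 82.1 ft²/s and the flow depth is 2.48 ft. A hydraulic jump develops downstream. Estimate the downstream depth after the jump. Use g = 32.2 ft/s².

y₂ = 11.8 ft

V₁ = q/y₁ = 82.1/2.48 = 33.1 ft/s. Fr₁ = V₁/√(g·y₁) = 33.1/√(32.2×2.48) = 3.70.
From the momentum equation for a rectangular channel, y₂/y₁ = ½[√(1 + 8Fr₁²) − 1] = ½[√110.8 − 1] = 4.76.
y₂ = 4.76 × 2.48 = 11.8 ft.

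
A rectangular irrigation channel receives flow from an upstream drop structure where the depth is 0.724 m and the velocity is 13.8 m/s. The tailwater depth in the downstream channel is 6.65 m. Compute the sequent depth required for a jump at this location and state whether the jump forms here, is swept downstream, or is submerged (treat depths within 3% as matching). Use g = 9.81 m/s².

y₂ = 4.95 m; the jump is submerged

Fr₁ = V₁/√(g·y₁) = 13.8/√(9.81×0.724) = 5.18.
By Bélanger, y₂/y₁ = ½[√(1 + 8Fr₁²) − 1] = ½[√215.5 − 1] = 6.84.
y₂ = 6.84 × 0.724 = 4.95 m.
Tailwater y_tw = 6.65 m: y_tw > y₂, so the jump is submerged.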